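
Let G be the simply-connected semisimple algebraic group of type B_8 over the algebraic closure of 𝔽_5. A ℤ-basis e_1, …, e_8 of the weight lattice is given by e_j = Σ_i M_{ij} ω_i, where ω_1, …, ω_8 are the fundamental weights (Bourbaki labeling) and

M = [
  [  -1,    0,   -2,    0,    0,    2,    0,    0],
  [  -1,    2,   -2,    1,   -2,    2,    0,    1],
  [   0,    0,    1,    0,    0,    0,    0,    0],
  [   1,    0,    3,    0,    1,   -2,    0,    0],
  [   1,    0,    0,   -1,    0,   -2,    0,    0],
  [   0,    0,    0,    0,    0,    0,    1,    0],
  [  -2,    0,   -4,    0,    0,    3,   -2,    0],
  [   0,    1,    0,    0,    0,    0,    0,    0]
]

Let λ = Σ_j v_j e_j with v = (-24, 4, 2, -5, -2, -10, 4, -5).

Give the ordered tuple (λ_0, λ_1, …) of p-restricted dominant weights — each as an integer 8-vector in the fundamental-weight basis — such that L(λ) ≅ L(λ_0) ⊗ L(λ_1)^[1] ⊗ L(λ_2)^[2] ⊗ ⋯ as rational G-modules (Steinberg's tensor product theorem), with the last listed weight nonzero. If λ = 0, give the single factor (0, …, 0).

Compute c_i = Σ_j M_{ij} v_j with v = (-24, 4, 2, -5, -2, -10, 4, -5):
  c_1 = (-1)·(-24) + (0)·(4) + (-2)·(2) + (0)·(-5) + (0)·(-2) + (2)·(-10) + (0)·(4) + (0)·(-5) = 0
  c_2 = (-1)·(-24) + (2)·(4) + (-2)·(2) + (1)·(-5) + (-2)·(-2) + (2)·(-10) + (0)·(4) + (1)·(-5) = 2
  c_3 = (0)·(-24) + (0)·(4) + (1)·(2) + (0)·(-5) + (0)·(-2) + (0)·(-10) + (0)·(4) + (0)·(-5) = 2
  c_4 = (1)·(-24) + (0)·(4) + (3)·(2) + (0)·(-5) + (1)·(-2) + (-2)·(-10) + (0)·(4) + (0)·(-5) = 0
  c_5 = (1)·(-24) + (0)·(4) + (0)·(2) + (-1)·(-5) + (0)·(-2) + (-2)·(-10) + (0)·(4) + (0)·(-5) = 1
  c_6 = (0)·(-24) + (0)·(4) + (0)·(2) + (0)·(-5) + (0)·(-2) + (0)·(-10) + (1)·(4) + (0)·(-5) = 4
  c_7 = (-2)·(-24) + (0)·(4) + (-4)·(2) + (0)·(-5) + (0)·(-2) + (3)·(-10) + (-2)·(4) + (0)·(-5) = 2
  c_8 = (0)·(-24) + (1)·(4) + (0)·(2) + (0)·(-5) + (0)·(-2) + (0)·(-10) + (0)·(4) + (0)·(-5) = 4
p = 5; digits c_i = Σ_j d_{ij}·5^j, 0 ≤ d_{ij} < 5:
  c_1 = 0
  c_2 = 2 = 2·5^0
  c_3 = 2 = 2·5^0
  c_4 = 0
  c_5 = 1 = 1·5^0
  c_6 = 4 = 4·5^0
  c_7 = 2 = 2·5^0
  c_8 = 4 = 4·5^0
p-restricted factor λ_0 = (0, 2, 2, 0, 1, 4, 2, 4)

((0, 2, 2, 0, 1, 4, 2, 4),)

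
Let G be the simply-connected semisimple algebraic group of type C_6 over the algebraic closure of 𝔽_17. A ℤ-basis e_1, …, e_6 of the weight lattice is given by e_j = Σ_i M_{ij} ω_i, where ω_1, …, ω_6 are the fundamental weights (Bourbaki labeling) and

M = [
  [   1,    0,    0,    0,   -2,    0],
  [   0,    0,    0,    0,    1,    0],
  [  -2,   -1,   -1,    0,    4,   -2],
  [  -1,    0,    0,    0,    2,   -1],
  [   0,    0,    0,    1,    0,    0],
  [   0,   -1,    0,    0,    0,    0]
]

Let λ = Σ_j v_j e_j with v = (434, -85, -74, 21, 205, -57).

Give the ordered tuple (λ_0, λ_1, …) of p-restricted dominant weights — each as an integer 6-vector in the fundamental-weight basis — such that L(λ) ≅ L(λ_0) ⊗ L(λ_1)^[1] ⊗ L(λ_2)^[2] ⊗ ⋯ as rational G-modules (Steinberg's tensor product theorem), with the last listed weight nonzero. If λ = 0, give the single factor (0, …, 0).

((7, 1, 4, 16, 4, 0), (1, 12, 13, 1, 1, 5))

Compute c_i = Σ_j M_{ij} v_j with v = (434, -85, -74, 21, 205, -57):
  c_1 = 1*434 + 0*-85 + 0*-74 + 0*21 + -2*205 + 0*-57 = 24
  c_2 = 0*434 + 0*-85 + 0*-74 + 0*21 + 1*205 + 0*-57 = 205
  c_3 = -2*434 + -1*-85 + -1*-74 + 0*21 + 4*205 + -2*-57 = 225
  c_4 = -1*434 + 0*-85 + 0*-74 + 0*21 + 2*205 + -1*-57 = 33
  c_5 = 0*434 + 0*-85 + 0*-74 + 1*21 + 0*205 + 0*-57 = 21
  c_6 = 0*434 + -1*-85 + 0*-74 + 0*21 + 0*205 + 0*-57 = 85
Expand coordinatewise in base 17:
  c_1 = 24 = 7·17^0 + 1·17^1
  c_2 = 205 = 1·17^0 + 12·17^1
  c_3 = 225 = 4·17^0 + 13·17^1
  c_4 = 33 = 16·17^0 + 1·17^1
  c_5 = 21 = 4·17^0 + 1·17^1
  c_6 = 85 = 0·17^0 + 5·17^1
λ_0 = (7, 1, 4, 16, 4, 0)
λ_1 = (1, 12, 13, 1, 1, 5)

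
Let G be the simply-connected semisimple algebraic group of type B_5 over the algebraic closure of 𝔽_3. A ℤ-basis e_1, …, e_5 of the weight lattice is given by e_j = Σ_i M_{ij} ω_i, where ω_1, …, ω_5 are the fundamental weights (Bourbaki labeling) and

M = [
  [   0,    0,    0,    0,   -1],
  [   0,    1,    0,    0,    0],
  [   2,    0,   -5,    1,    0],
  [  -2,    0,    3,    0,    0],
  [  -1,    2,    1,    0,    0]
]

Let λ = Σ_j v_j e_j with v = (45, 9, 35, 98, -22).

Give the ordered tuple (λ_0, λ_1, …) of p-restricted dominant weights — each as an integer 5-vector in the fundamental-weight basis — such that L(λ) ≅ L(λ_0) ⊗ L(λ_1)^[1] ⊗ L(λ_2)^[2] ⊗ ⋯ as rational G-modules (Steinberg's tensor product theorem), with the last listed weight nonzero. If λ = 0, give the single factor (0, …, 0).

((1, 0, 1, 0, 2), (1, 0, 1, 2, 2), (2, 1, 1, 1, 0))

In the fundamental-weight basis, λ has coordinates c = M·v (v = (45, 9, 35, 98, -22)):
  c_1 = (0)·(45) + (0)·(9) + (0)·(35) + (0)·(98) + (-1)·(-22) = 22
  c_2 = (0)·(45) + (1)·(9) + (0)·(35) + (0)·(98) + (0)·(-22) = 9
  c_3 = (2)·(45) + (0)·(9) + (-5)·(35) + (1)·(98) + (0)·(-22) = 13
  c_4 = (-2)·(45) + (0)·(9) + (3)·(35) + (0)·(98) + (0)·(-22) = 15
  c_5 = (-1)·(45) + (2)·(9) + (1)·(35) + (0)·(98) + (0)·(-22) = 8
Writing each c_i in base p = 3:
  c_1 = 22 = 1·3^0 + 1·3^1 + 2·3^2
  c_2 = 9 = 0·3^0 + 0·3^1 + 1·3^2
  c_3 = 13 = 1·3^0 + 1·3^1 + 1·3^2
  c_4 = 15 = 0·3^0 + 2·3^1 + 1·3^2
  c_5 = 8 = 2·3^0 + 2·3^1
λ_0 = (1, 0, 1, 0, 2)
λ_1 = (1, 0, 1, 2, 2)
λ_2 = (2, 1, 1, 1, 0)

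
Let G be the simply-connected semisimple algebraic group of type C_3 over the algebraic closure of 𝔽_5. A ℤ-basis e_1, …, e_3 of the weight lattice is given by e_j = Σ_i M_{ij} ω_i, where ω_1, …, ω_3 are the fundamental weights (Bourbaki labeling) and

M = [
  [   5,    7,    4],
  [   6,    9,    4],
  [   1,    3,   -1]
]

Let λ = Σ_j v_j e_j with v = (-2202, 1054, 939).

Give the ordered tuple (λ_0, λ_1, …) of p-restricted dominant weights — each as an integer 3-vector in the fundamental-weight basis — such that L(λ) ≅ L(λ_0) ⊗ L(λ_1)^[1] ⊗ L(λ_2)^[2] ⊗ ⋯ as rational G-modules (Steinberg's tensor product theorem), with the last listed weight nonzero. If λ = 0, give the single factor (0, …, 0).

Converting to the ω-basis (c_i = row i of M dotted with v = (-2202, 1054, 939)):
  c_1 = (5)·(-2202) + (7)·(1054) + (4)·(939) = 124
  c_2 = (6)·(-2202) + (9)·(1054) + (4)·(939) = 30
  c_3 = (1)·(-2202) + (3)·(1054) + (-1)·(939) = 21
Writing each c_i in base p = 5:
  c_1 = 124 = 4·5^0 + 4·5^1 + 4·5^2
  c_2 = 30 = 0·5^0 + 1·5^1 + 1·5^2
  c_3 = 21 = 1·5^0 + 4·5^1
p-restricted factor λ_0 = (4, 0, 1)
p-restricted factor λ_1 = (4, 1, 4)
p-restricted factor λ_2 = (4, 1, 0)

((4, 0, 1), (4, 1, 4), (4, 1, 0))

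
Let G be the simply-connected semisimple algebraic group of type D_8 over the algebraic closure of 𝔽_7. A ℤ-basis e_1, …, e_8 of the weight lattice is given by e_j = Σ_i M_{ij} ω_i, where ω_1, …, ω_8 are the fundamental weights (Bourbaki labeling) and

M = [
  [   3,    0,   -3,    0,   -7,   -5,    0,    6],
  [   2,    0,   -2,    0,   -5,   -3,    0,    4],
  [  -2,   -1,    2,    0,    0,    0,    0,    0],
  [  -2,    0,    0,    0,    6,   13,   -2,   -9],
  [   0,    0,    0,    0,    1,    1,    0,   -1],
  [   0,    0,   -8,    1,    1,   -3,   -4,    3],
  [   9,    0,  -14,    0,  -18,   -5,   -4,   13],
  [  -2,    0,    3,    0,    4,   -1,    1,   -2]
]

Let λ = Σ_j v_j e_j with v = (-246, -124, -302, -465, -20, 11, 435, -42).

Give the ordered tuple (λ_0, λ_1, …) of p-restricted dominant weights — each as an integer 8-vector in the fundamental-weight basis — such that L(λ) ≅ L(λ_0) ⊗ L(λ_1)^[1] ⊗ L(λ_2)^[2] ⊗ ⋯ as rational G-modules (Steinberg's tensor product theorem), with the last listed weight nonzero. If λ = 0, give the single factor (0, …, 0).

((1, 4, 5, 2, 5, 4, 5, 0), (0, 1, 1, 3, 4, 4, 4, 2))

Compute c_i = Σ_j M_{ij} v_j with v = (-246, -124, -302, -465, -20, 11, 435, -42):
  c_1 = (3)·(-246) + (0)·(-124) + (-3)·(-302) + (0)·(-465) + (-7)·(-20) + (-5)·(11) + (0)·(435) + (6)·(-42) = 1
  c_2 = (2)·(-246) + (0)·(-124) + (-2)·(-302) + (0)·(-465) + (-5)·(-20) + (-3)·(11) + (0)·(435) + (4)·(-42) = 11
  c_3 = (-2)·(-246) + (-1)·(-124) + (2)·(-302) + (0)·(-465) + (0)·(-20) + (0)·(11) + (0)·(435) + (0)·(-42) = 12
  c_4 = (-2)·(-246) + (0)·(-124) + (0)·(-302) + (0)·(-465) + (6)·(-20) + (13)·(11) + (-2)·(435) + (-9)·(-42) = 23
  c_5 = (0)·(-246) + (0)·(-124) + (0)·(-302) + (0)·(-465) + (1)·(-20) + (1)·(11) + (0)·(435) + (-1)·(-42) = 33
  c_6 = (0)·(-246) + (0)·(-124) + (-8)·(-302) + (1)·(-465) + (1)·(-20) + (-3)·(11) + (-4)·(435) + (3)·(-42) = 32
  c_7 = (9)·(-246) + (0)·(-124) + (-14)·(-302) + (0)·(-465) + (-18)·(-20) + (-5)·(11) + (-4)·(435) + (13)·(-42) = 33
  c_8 = (-2)·(-246) + (0)·(-124) + (3)·(-302) + (0)·(-465) + (4)·(-20) + (-1)·(11) + (1)·(435) + (-2)·(-42) = 14
Base-7 expansion of each c_i:
  c_1 = 1 = 1·7^0
  c_2 = 11 = 4·7^0 + 1·7^1
  c_3 = 12 = 5·7^0 + 1·7^1
  c_4 = 23 = 2·7^0 + 3·7^1
  c_5 = 33 = 5·7^0 + 4·7^1
  c_6 = 32 = 4·7^0 + 4·7^1
  c_7 = 33 = 5·7^0 + 4·7^1
  c_8 = 14 = 0·7^0 + 2·7^1
p-restricted factor λ_0 = (1, 4, 5, 2, 5, 4, 5, 0)
p-restricted factor λ_1 = (0, 1, 1, 3, 4, 4, 4, 2)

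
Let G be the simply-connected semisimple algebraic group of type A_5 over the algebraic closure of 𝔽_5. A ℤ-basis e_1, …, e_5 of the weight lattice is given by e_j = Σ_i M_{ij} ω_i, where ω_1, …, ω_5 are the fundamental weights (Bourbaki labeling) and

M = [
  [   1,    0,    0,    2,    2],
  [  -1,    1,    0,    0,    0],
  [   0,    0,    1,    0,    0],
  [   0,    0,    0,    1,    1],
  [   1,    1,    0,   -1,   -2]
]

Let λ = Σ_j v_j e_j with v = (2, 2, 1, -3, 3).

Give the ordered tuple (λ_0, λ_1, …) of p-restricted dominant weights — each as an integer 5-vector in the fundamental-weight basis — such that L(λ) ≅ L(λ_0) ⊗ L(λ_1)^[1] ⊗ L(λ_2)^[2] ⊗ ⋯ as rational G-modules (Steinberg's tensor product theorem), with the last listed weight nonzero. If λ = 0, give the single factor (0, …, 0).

((2, 0, 1, 0, 1),)

Compute c_i = Σ_j M_{ij} v_j with v = (2, 2, 1, -3, 3):
  c_1 = 1*2 + 0*2 + 0*1 + 2*-3 + 2*3 = 2
  c_2 = -1*2 + 1*2 + 0*1 + 0*-3 + 0*3 = 0
  c_3 = 0*2 + 0*2 + 1*1 + 0*-3 + 0*3 = 1
  c_4 = 0*2 + 0*2 + 0*1 + 1*-3 + 1*3 = 0
  c_5 = 1*2 + 1*2 + 0*1 + -1*-3 + -2*3 = 1
Base-5 expansion of each c_i:
  c_1 = 2 = 2·5^0
  c_2 = 0
  c_3 = 1 = 1·5^0
  c_4 = 0
  c_5 = 1 = 1·5^0
λ_0 = (2, 0, 1, 0, 1)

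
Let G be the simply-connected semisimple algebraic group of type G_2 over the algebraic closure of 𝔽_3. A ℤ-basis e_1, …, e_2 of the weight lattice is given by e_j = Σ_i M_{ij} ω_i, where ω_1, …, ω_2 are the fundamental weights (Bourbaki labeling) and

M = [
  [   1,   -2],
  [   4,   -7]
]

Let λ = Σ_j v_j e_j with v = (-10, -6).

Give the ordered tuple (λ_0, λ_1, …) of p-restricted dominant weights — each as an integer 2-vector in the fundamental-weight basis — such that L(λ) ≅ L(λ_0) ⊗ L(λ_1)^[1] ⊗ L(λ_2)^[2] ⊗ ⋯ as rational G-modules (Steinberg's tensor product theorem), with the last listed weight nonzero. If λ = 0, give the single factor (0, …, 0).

((2, 2),)

Compute c_i = Σ_j M_{ij} v_j with v = (-10, -6):
  c_1 = (1)·(-10) + (-2)·(-6) = 2
  c_2 = (4)·(-10) + (-7)·(-6) = 2
Writing each c_i in base p = 3:
  c_1 = 2 = 2·3^0
  c_2 = 2 = 2·3^0
Factor λ_0 = (2, 2)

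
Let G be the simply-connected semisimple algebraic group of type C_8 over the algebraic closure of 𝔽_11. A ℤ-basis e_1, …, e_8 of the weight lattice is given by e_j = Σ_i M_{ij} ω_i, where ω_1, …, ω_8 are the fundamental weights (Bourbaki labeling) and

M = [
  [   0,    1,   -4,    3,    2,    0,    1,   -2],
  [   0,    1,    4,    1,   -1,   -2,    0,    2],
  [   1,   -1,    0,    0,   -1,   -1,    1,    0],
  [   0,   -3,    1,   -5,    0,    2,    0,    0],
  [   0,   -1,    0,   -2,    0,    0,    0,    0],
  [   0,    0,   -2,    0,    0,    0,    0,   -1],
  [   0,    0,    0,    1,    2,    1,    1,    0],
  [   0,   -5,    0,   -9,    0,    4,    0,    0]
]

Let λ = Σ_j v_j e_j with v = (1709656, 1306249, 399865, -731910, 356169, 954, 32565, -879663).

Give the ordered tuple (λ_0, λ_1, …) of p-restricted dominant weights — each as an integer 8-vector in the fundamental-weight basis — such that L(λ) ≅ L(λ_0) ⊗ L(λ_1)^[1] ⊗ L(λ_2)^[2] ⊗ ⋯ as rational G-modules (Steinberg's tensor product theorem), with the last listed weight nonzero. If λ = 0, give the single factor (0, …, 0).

ω-coordinates c = M·v, v = (1709656, 1306249, 399865, -731910, 356169, 954, 32565, -879663):
  c_1 = 0·1709656 + 1·1306249 + (-4)·(399865) + (3)·(-731910) + 2·356169 + 0·954 + 1·32565 + (-2)·(-879663) = 15288
  c_2 = 0·1709656 + 1·1306249 + 4·399865 + (1)·(-731910) + (-1)·(356169) + (-2)·(954) + 0·32565 + (2)·(-879663) = 56396
  c_3 = 1·1709656 + (-1)·(1306249) + 0·399865 + (0)·(-731910) + (-1)·(356169) + (-1)·(954) + 1·32565 + (0)·(-879663) = 78849
  c_4 = 0·1709656 + (-3)·(1306249) + 1·399865 + (-5)·(-731910) + 0·356169 + 2·954 + 0·32565 + (0)·(-879663) = 142576
  c_5 = 0·1709656 + (-1)·(1306249) + 0·399865 + (-2)·(-731910) + 0·356169 + 0·954 + 0·32565 + (0)·(-879663) = 157571
  c_6 = 0·1709656 + 0·1306249 + (-2)·(399865) + (0)·(-731910) + 0·356169 + 0·954 + 0·32565 + (-1)·(-879663) = 79933
  c_7 = 0·1709656 + 0·1306249 + 0·399865 + (1)·(-731910) + 2·356169 + 1·954 + 1·32565 + (0)·(-879663) = 13947
  c_8 = 0·1709656 + (-5)·(1306249) + 0·399865 + (-9)·(-731910) + 0·356169 + 4·954 + 0·32565 + (0)·(-879663) = 59761
Expand coordinatewise in base 11:
  c_1 = 15288 = 9·11^0 + 3·11^1 + 5·11^2 + 0·11^3 + 1·11^4
  c_2 = 56396 = 10·11^0 + 0·11^1 + 4·11^2 + 9·11^3 + 3·11^4
  c_3 = 78849 = 1·11^0 + 7·11^1 + 2·11^2 + 4·11^3 + 5·11^4
  c_4 = 142576 = 5·11^0 + 3·11^1 + 1·11^2 + 8·11^3 + 9·11^4
  c_5 = 157571 = 7·11^0 + 2·11^1 + 4·11^2 + 8·11^3 + 10·11^4
  c_6 = 79933 = 7·11^0 + 6·11^1 + 0·11^2 + 5·11^3 + 5·11^4
  c_7 = 13947 = 10·11^0 + 2·11^1 + 5·11^2 + 10·11^3
  c_8 = 59761 = 9·11^0 + 9·11^1 + 9·11^2 + 0·11^3 + 4·11^4
Factor λ_0 = (9, 10, 1, 5, 7, 7, 10, 9)
Factor λ_1 = (3, 0, 7, 3, 2, 6, 2, 9)
Factor λ_2 = (5, 4, 2, 1, 4, 0, 5, 9)
Factor λ_3 = (0, 9, 4, 8, 8, 5, 10, 0)
Factor λ_4 = (1, 3, 5, 9, 10, 5, 0, 4)

((9, 10, 1, 5, 7, 7, 10, 9), (3, 0, 7, 3, 2, 6, 2, 9), (5, 4, 2, 1, 4, 0, 5, 9), (0, 9, 4, 8, 8, 5, 10, 0), (1, 3, 5, 9, 10, 5, 0, 4))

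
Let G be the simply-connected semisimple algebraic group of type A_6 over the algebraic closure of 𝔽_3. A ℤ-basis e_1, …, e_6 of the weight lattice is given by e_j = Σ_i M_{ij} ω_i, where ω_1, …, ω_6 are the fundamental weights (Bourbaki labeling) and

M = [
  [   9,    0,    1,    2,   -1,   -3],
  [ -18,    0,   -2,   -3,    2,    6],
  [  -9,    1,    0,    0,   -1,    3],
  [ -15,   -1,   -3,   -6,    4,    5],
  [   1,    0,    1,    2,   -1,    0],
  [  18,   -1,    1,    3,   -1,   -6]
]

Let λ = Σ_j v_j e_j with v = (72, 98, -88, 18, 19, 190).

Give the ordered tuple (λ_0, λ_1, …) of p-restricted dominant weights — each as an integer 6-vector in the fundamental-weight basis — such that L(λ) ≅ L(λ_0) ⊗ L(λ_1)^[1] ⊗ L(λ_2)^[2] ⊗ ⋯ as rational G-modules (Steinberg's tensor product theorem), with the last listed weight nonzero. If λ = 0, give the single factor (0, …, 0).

((1, 1, 1, 1, 1, 2), (2, 1, 0, 1, 0, 1))

ω-coordinates c = M·v, v = (72, 98, -88, 18, 19, 190):
  c_1 = 9*72 + 0*98 + 1*-88 + 2*18 + -1*19 + -3*190 = 7
  c_2 = -18*72 + 0*98 + -2*-88 + -3*18 + 2*19 + 6*190 = 4
  c_3 = -9*72 + 1*98 + 0*-88 + 0*18 + -1*19 + 3*190 = 1
  c_4 = -15*72 + -1*98 + -3*-88 + -6*18 + 4*19 + 5*190 = 4
  c_5 = 1*72 + 0*98 + 1*-88 + 2*18 + -1*19 + 0*190 = 1
  c_6 = 18*72 + -1*98 + 1*-88 + 3*18 + -1*19 + -6*190 = 5
p = 3; digits c_i = Σ_j d_{ij}·3^j, 0 ≤ d_{ij} < 3:
  c_1 = 7 = 1·3^0 + 2·3^1
  c_2 = 4 = 1·3^0 + 1·3^1
  c_3 = 1 = 1·3^0
  c_4 = 4 = 1·3^0 + 1·3^1
  c_5 = 1 = 1·3^0
  c_6 = 5 = 2·3^0 + 1·3^1
p-restricted factor λ_0 = (1, 1, 1, 1, 1, 2)
p-restricted factor λ_1 = (2, 1, 0, 1, 0, 1)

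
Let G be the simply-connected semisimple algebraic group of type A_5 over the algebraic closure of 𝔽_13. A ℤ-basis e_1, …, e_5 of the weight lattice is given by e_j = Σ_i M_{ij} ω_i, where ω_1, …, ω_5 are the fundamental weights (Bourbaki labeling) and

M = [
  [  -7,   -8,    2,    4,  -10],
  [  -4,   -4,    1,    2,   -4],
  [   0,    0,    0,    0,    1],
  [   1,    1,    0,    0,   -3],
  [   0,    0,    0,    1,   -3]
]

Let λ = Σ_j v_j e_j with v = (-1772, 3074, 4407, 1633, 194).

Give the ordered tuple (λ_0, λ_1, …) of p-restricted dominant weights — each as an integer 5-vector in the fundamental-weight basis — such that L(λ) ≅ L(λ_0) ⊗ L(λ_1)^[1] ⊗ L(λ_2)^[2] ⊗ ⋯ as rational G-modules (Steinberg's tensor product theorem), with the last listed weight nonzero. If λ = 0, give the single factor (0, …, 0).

((9, 12, 12, 5, 11), (2, 12, 1, 3, 2), (7, 9, 1, 4, 6))

In the fundamental-weight basis, λ has coordinates c = M·v (v = (-1772, 3074, 4407, 1633, 194)):
  c_1 = (-7)·(-1772) + (-8)·(3074) + 2·4407 + 4·1633 + (-10)·(194) = 1218
  c_2 = (-4)·(-1772) + (-4)·(3074) + 1·4407 + 2·1633 + (-4)·(194) = 1689
  c_3 = (0)·(-1772) + 0·3074 + 0·4407 + 0·1633 + 1·194 = 194
  c_4 = (1)·(-1772) + 1·3074 + 0·4407 + 0·1633 + (-3)·(194) = 720
  c_5 = (0)·(-1772) + 0·3074 + 0·4407 + 1·1633 + (-3)·(194) = 1051
p = 13; digits c_i = Σ_j d_{ij}·13^j, 0 ≤ d_{ij} < 13:
  c_1 = 1218 = 9·13^0 + 2·13^1 + 7·13^2
  c_2 = 1689 = 12·13^0 + 12·13^1 + 9·13^2
  c_3 = 194 = 12·13^0 + 1·13^1 + 1·13^2
  c_4 = 720 = 5·13^0 + 3·13^1 + 4·13^2
  c_5 = 1051 = 11·13^0 + 2·13^1 + 6·13^2
p-restricted factor λ_0 = (9, 12, 12, 5, 11)
p-restricted factor λ_1 = (2, 12, 1, 3, 2)
p-restricted factor λ_2 = (7, 9, 1, 4, 6)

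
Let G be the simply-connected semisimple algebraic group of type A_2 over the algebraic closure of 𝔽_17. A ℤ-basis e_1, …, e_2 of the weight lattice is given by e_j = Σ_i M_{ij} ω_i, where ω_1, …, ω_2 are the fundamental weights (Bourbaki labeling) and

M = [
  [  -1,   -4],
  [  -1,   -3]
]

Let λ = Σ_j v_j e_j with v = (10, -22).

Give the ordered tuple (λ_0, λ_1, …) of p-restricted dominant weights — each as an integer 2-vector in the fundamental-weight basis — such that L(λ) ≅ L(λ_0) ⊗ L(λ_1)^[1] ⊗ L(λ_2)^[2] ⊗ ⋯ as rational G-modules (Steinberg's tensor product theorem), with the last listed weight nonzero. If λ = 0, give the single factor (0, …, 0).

Converting to the ω-basis (c_i = row i of M dotted with v = (10, -22)):
  c_1 = (-1)·(10) + (-4)·(-22) = 78
  c_2 = (-1)·(10) + (-3)·(-22) = 56
Expand coordinatewise in base 17:
  c_1 = 78 = 10·17^0 + 4·17^1
  c_2 = 56 = 5·17^0 + 3·17^1
Factor λ_0 = (10, 5)
Factor λ_1 = (4, 3)

((10, 5), (4, 3))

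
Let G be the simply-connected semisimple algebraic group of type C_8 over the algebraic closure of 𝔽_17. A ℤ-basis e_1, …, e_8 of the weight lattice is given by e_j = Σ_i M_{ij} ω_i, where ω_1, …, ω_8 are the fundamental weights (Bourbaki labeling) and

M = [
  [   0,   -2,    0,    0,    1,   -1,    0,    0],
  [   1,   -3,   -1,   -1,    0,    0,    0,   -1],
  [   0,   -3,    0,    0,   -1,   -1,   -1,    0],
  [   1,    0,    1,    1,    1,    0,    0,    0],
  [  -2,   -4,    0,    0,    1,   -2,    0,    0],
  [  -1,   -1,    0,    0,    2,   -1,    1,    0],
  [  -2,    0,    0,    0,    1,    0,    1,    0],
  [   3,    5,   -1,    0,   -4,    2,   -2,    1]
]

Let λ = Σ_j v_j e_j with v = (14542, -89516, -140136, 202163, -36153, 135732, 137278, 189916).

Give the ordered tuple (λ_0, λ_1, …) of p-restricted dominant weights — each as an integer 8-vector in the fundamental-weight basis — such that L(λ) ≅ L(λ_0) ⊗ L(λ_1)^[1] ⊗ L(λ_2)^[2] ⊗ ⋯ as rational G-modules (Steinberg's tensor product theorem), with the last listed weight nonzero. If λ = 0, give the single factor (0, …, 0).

ω-coordinates c = M·v, v = (14542, -89516, -140136, 202163, -36153, 135732, 137278, 189916):
  c_1 = (0)·(14542) + (-2)·(-89516) + (0)·(-140136) + (0)·(202163) + (1)·(-36153) + (-1)·(135732) + (0)·(137278) + (0)·(189916) = 7147
  c_2 = (1)·(14542) + (-3)·(-89516) + (-1)·(-140136) + (-1)·(202163) + (0)·(-36153) + (0)·(135732) + (0)·(137278) + (-1)·(189916) = 31147
  c_3 = (0)·(14542) + (-3)·(-89516) + (0)·(-140136) + (0)·(202163) + (-1)·(-36153) + (-1)·(135732) + (-1)·(137278) + (0)·(189916) = 31691
  c_4 = (1)·(14542) + (0)·(-89516) + (1)·(-140136) + (1)·(202163) + (1)·(-36153) + (0)·(135732) + (0)·(137278) + (0)·(189916) = 40416
  c_5 = (-2)·(14542) + (-4)·(-89516) + (0)·(-140136) + (0)·(202163) + (1)·(-36153) + (-2)·(135732) + (0)·(137278) + (0)·(189916) = 21363
  c_6 = (-1)·(14542) + (-1)·(-89516) + (0)·(-140136) + (0)·(202163) + (2)·(-36153) + (-1)·(135732) + (1)·(137278) + (0)·(189916) = 4214
  c_7 = (-2)·(14542) + (0)·(-89516) + (0)·(-140136) + (0)·(202163) + (1)·(-36153) + (0)·(135732) + (1)·(137278) + (0)·(189916) = 72041
  c_8 = (3)·(14542) + (5)·(-89516) + (-1)·(-140136) + (0)·(202163) + (-4)·(-36153) + (2)·(135732) + (-2)·(137278) + (1)·(189916) = 67618
Writing each c_i in base p = 17:
  c_1 = 7147 = 7·17^0 + 12·17^1 + 7·17^2 + 1·17^3
  c_2 = 31147 = 3·17^0 + 13·17^1 + 5·17^2 + 6·17^3
  c_3 = 31691 = 3·17^0 + 11·17^1 + 7·17^2 + 6·17^3
  c_4 = 40416 = 7·17^0 + 14·17^1 + 3·17^2 + 8·17^3
  c_5 = 21363 = 11·17^0 + 15·17^1 + 5·17^2 + 4·17^3
  c_6 = 4214 = 15·17^0 + 9·17^1 + 14·17^2
  c_7 = 72041 = 12·17^0 + 4·17^1 + 11·17^2 + 14·17^3
  c_8 = 67618 = 9·17^0 + 16·17^1 + 12·17^2 + 13·17^3
λ_0 = (7, 3, 3, 7, 11, 15, 12, 9)
λ_1 = (12, 13, 11, 14, 15, 9, 4, 16)
λ_2 = (7, 5, 7, 3, 5, 14, 11, 12)
λ_3 = (1, 6, 6, 8, 4, 0, 14, 13)

((7, 3, 3, 7, 11, 15, 12, 9), (12, 13, 11, 14, 15, 9, 4, 16), (7, 5, 7, 3, 5, 14, 11, 12), (1, 6, 6, 8, 4, 0, 14, 13))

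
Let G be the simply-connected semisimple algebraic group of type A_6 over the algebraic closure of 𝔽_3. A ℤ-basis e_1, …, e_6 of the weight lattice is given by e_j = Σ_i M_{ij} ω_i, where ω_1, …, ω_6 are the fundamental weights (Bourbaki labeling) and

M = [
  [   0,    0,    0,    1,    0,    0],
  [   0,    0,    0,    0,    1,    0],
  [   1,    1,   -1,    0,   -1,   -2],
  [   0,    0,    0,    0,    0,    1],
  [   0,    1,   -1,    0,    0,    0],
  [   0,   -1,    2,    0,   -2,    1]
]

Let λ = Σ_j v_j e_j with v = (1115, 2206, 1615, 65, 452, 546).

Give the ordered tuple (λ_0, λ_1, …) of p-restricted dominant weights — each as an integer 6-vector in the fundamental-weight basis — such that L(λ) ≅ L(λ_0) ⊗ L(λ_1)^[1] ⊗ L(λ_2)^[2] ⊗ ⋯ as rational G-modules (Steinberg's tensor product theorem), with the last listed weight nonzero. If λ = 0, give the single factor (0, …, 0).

ω-coordinates c = M·v, v = (1115, 2206, 1615, 65, 452, 546):
  c_1 = 0·1115 + 0·2206 + 0·1615 + 1·65 + 0·452 + 0·546 = 65
  c_2 = 0·1115 + 0·2206 + 0·1615 + 0·65 + 1·452 + 0·546 = 452
  c_3 = 1·1115 + 1·2206 + (-1)·(1615) + 0·65 + (-1)·(452) + (-2)·(546) = 162
  c_4 = 0·1115 + 0·2206 + 0·1615 + 0·65 + 0·452 + 1·546 = 546
  c_5 = 0·1115 + 1·2206 + (-1)·(1615) + 0·65 + 0·452 + 0·546 = 591
  c_6 = 0·1115 + (-1)·(2206) + 2·1615 + 0·65 + (-2)·(452) + 1·546 = 666
Base-3 expansion of each c_i:
  c_1 = 65 = 2·3^0 + 0·3^1 + 1·3^2 + 2·3^3
  c_2 = 452 = 2·3^0 + 0·3^1 + 2·3^2 + 1·3^3 + 2·3^4 + 1·3^5
  c_3 = 162 = 0·3^0 + 0·3^1 + 0·3^2 + 0·3^3 + 2·3^4
  c_4 = 546 = 0·3^0 + 2·3^1 + 0·3^2 + 2·3^3 + 0·3^4 + 2·3^5
  c_5 = 591 = 0·3^0 + 2·3^1 + 2·3^2 + 0·3^3 + 1·3^4 + 2·3^5
  c_6 = 666 = 0·3^0 + 0·3^1 + 2·3^2 + 0·3^3 + 2·3^4 + 2·3^5
p-restricted factor λ_0 = (2, 2, 0, 0, 0, 0)
p-restricted factor λ_1 = (0, 0, 0, 2, 2, 0)
p-restricted factor λ_2 = (1, 2, 0, 0, 2, 2)
p-restricted factor λ_3 = (2, 1, 0, 2, 0, 0)
p-restricted factor λ_4 = (0, 2, 2, 0, 1, 2)
p-restricted factor λ_5 = (0, 1, 0, 2, 2, 2)

((2, 2, 0, 0, 0, 0), (0, 0, 0, 2, 2, 0), (1, 2, 0, 0, 2, 2), (2, 1, 0, 2, 0, 0), (0, 2, 2, 0, 1, 2), (0, 1, 0, 2, 2, 2))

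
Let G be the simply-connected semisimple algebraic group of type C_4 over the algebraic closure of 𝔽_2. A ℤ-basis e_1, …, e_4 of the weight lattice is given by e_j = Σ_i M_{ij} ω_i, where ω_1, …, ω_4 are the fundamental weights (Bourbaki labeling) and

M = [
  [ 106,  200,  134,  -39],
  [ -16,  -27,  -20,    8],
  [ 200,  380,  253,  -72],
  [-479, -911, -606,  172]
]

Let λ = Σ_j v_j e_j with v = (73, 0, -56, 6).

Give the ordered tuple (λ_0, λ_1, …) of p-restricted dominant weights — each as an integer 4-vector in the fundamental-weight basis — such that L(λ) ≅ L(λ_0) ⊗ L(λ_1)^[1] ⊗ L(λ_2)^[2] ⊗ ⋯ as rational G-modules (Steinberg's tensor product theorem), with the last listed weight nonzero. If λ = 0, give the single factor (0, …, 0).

((0, 0, 0, 1),)

Converting to the ω-basis (c_i = row i of M dotted with v = (73, 0, -56, 6)):
  c_1 = 106*73 + 200*0 + 134*-56 + -39*6 = 0
  c_2 = -16*73 + -27*0 + -20*-56 + 8*6 = 0
  c_3 = 200*73 + 380*0 + 253*-56 + -72*6 = 0
  c_4 = -479*73 + -911*0 + -606*-56 + 172*6 = 1
Writing each c_i in base p = 2:
  c_1 = 0
  c_2 = 0
  c_3 = 0
  c_4 = 1 = 1·2^0
Factor λ_0 = (0, 0, 0, 1)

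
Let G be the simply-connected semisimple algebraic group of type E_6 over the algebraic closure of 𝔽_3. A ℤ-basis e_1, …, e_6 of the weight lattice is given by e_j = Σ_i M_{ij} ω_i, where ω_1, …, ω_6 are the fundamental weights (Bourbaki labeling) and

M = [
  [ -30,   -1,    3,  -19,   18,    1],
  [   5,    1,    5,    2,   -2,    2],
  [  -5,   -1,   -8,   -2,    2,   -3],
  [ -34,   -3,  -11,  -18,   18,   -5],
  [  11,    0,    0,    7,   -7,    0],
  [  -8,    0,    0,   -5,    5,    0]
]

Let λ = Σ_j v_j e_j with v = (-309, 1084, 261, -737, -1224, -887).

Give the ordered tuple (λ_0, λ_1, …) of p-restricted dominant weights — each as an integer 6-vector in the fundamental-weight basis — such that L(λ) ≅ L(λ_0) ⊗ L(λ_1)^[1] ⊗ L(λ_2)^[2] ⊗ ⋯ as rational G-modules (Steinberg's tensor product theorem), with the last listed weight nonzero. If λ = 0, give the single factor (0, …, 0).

((2, 2, 0, 1, 1, 1), (2, 2, 2, 2, 0, 0), (2, 1, 0, 2, 1, 1), (1, 1, 2, 1, 0, 1))

ω-coordinates c = M·v, v = (-309, 1084, 261, -737, -1224, -887):
  c_1 = (-30)·(-309) + (-1)·(1084) + (3)·(261) + (-19)·(-737) + (18)·(-1224) + (1)·(-887) = 53
  c_2 = (5)·(-309) + (1)·(1084) + (5)·(261) + (2)·(-737) + (-2)·(-1224) + (2)·(-887) = 44
  c_3 = (-5)·(-309) + (-1)·(1084) + (-8)·(261) + (-2)·(-737) + (2)·(-1224) + (-3)·(-887) = 60
  c_4 = (-34)·(-309) + (-3)·(1084) + (-11)·(261) + (-18)·(-737) + (18)·(-1224) + (-5)·(-887) = 52
  c_5 = (11)·(-309) + (0)·(1084) + (0)·(261) + (7)·(-737) + (-7)·(-1224) + (0)·(-887) = 10
  c_6 = (-8)·(-309) + (0)·(1084) + (0)·(261) + (-5)·(-737) + (5)·(-1224) + (0)·(-887) = 37
Expand coordinatewise in base 3:
  c_1 = 53 = 2·3^0 + 2·3^1 + 2·3^2 + 1·3^3
  c_2 = 44 = 2·3^0 + 2·3^1 + 1·3^2 + 1·3^3
  c_3 = 60 = 0·3^0 + 2·3^1 + 0·3^2 + 2·3^3
  c_4 = 52 = 1·3^0 + 2·3^1 + 2·3^2 + 1·3^3
  c_5 = 10 = 1·3^0 + 0·3^1 + 1·3^2
  c_6 = 37 = 1·3^0 + 0·3^1 + 1·3^2 + 1·3^3
λ_0 = (2, 2, 0, 1, 1, 1)
λ_1 = (2, 2, 2, 2, 0, 0)
λ_2 = (2, 1, 0, 2, 1, 1)
λ_3 = (1, 1, 2, 1, 0, 1)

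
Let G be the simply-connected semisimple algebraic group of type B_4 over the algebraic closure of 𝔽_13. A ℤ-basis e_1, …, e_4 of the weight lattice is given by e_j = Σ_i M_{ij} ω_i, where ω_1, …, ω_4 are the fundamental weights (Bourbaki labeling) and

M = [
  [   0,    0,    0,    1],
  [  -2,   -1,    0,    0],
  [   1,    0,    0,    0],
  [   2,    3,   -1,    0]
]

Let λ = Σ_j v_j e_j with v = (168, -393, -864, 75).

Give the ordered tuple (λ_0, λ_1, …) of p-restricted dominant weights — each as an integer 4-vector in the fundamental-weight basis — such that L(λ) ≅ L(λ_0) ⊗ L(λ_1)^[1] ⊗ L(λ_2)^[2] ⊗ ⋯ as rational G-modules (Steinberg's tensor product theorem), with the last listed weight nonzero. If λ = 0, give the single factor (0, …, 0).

((10, 5, 12, 8), (5, 4, 12, 1))

ω-coordinates c = M·v, v = (168, -393, -864, 75):
  c_1 = (0)·(168) + (0)·(-393) + (0)·(-864) + (1)·(75) = 75
  c_2 = (-2)·(168) + (-1)·(-393) + (0)·(-864) + (0)·(75) = 57
  c_3 = (1)·(168) + (0)·(-393) + (0)·(-864) + (0)·(75) = 168
  c_4 = (2)·(168) + (3)·(-393) + (-1)·(-864) + (0)·(75) = 21
Base-13 expansion of each c_i:
  c_1 = 75 = 10·13^0 + 5·13^1
  c_2 = 57 = 5·13^0 + 4·13^1
  c_3 = 168 = 12·13^0 + 12·13^1
  c_4 = 21 = 8·13^0 + 1·13^1
Factor λ_0 = (10, 5, 12, 8)
Factor λ_1 = (5, 4, 12, 1)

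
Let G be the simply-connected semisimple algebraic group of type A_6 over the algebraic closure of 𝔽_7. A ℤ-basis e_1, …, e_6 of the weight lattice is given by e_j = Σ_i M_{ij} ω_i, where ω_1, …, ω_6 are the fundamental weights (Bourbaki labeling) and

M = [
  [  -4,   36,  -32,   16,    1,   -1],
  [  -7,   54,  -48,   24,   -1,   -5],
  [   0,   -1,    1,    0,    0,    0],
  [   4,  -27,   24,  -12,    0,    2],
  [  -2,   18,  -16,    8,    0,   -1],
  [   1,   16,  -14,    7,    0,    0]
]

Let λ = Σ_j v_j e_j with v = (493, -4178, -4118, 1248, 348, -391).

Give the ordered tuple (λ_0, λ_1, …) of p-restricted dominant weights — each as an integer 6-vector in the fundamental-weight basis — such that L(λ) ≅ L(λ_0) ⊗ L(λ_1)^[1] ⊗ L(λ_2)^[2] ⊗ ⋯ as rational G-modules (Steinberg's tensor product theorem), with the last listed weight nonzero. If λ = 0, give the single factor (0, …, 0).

Change of basis e → ω: c = M·v where v = (493, -4178, -4118, 1248, 348, -391):
  c_1 = (-4)·(493) + (36)·(-4178) + (-32)·(-4118) + 16·1248 + 1·348 + (-1)·(-391) = 103
  c_2 = (-7)·(493) + (54)·(-4178) + (-48)·(-4118) + 24·1248 + (-1)·(348) + (-5)·(-391) = 160
  c_3 = 0·493 + (-1)·(-4178) + (1)·(-4118) + 0·1248 + 0·348 + (0)·(-391) = 60
  c_4 = 4·493 + (-27)·(-4178) + (24)·(-4118) + (-12)·(1248) + 0·348 + (2)·(-391) = 188
  c_5 = (-2)·(493) + (18)·(-4178) + (-16)·(-4118) + 8·1248 + 0·348 + (-1)·(-391) = 73
  c_6 = 1·493 + (16)·(-4178) + (-14)·(-4118) + 7·1248 + 0·348 + (0)·(-391) = 33
Expand coordinatewise in base 7:
  c_1 = 103 = 5·7^0 + 0·7^1 + 2·7^2
  c_2 = 160 = 6·7^0 + 1·7^1 + 3·7^2
  c_3 = 60 = 4·7^0 + 1·7^1 + 1·7^2
  c_4 = 188 = 6·7^0 + 5·7^1 + 3·7^2
  c_5 = 73 = 3·7^0 + 3·7^1 + 1·7^2
  c_6 = 33 = 5·7^0 + 4·7^1
λ_0 = (5, 6, 4, 6, 3, 5)
λ_1 = (0, 1, 1, 5, 3, 4)
λ_2 = (2, 3, 1, 3, 1, 0)

((5, 6, 4, 6, 3, 5), (0, 1, 1, 5, 3, 4), (2, 3, 1, 3, 1, 0))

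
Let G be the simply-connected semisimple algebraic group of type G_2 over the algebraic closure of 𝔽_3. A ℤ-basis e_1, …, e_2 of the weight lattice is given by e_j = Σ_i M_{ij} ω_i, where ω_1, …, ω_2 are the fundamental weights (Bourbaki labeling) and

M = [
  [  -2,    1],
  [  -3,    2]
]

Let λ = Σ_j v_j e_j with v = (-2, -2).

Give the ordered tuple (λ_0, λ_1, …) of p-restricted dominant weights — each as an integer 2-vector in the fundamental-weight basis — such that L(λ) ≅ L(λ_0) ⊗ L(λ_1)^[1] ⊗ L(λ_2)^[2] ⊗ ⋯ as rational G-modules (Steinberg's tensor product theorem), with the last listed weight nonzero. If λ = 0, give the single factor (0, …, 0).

((2, 2),)

In the fundamental-weight basis, λ has coordinates c = M·v (v = (-2, -2)):
  c_1 = -2*-2 + 1*-2 = 2
  c_2 = -3*-2 + 2*-2 = 2
Writing each c_i in base p = 3:
  c_1 = 2 = 2·3^0
  c_2 = 2 = 2·3^0
Factor λ_0 = (2, 2)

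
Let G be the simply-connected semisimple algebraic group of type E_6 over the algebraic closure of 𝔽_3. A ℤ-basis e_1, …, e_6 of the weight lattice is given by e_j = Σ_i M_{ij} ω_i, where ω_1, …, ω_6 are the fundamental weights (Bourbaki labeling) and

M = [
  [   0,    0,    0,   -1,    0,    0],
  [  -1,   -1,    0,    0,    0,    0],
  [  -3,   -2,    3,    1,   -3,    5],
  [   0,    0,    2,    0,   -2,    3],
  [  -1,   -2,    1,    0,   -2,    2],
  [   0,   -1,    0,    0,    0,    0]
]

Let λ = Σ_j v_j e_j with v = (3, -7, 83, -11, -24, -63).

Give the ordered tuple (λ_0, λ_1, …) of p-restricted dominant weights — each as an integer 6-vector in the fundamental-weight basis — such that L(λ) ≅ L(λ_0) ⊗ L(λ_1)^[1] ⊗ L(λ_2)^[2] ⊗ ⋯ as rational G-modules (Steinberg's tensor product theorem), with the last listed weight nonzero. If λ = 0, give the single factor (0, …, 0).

Converting to the ω-basis (c_i = row i of M dotted with v = (3, -7, 83, -11, -24, -63)):
  c_1 = 0·3 + (0)·(-7) + 0·83 + (-1)·(-11) + (0)·(-24) + (0)·(-63) = 11
  c_2 = (-1)·(3) + (-1)·(-7) + 0·83 + (0)·(-11) + (0)·(-24) + (0)·(-63) = 4
  c_3 = (-3)·(3) + (-2)·(-7) + 3·83 + (1)·(-11) + (-3)·(-24) + (5)·(-63) = 0
  c_4 = 0·3 + (0)·(-7) + 2·83 + (0)·(-11) + (-2)·(-24) + (3)·(-63) = 25
  c_5 = (-1)·(3) + (-2)·(-7) + 1·83 + (0)·(-11) + (-2)·(-24) + (2)·(-63) = 16
  c_6 = 0·3 + (-1)·(-7) + 0·83 + (0)·(-11) + (0)·(-24) + (0)·(-63) = 7
Expand coordinatewise in base 3:
  c_1 = 11 = 2·3^0 + 0·3^1 + 1·3^2
  c_2 = 4 = 1·3^0 + 1·3^1
  c_3 = 0
  c_4 = 25 = 1·3^0 + 2·3^1 + 2·3^2
  c_5 = 16 = 1·3^0 + 2·3^1 + 1·3^2
  c_6 = 7 = 1·3^0 + 2·3^1
λ_0 = (2, 1, 0, 1, 1, 1)
λ_1 = (0, 1, 0, 2, 2, 2)
λ_2 = (1, 0, 0, 2, 1, 0)

((2, 1, 0, 1, 1, 1), (0, 1, 0, 2, 2, 2), (1, 0, 0, 2, 1, 0))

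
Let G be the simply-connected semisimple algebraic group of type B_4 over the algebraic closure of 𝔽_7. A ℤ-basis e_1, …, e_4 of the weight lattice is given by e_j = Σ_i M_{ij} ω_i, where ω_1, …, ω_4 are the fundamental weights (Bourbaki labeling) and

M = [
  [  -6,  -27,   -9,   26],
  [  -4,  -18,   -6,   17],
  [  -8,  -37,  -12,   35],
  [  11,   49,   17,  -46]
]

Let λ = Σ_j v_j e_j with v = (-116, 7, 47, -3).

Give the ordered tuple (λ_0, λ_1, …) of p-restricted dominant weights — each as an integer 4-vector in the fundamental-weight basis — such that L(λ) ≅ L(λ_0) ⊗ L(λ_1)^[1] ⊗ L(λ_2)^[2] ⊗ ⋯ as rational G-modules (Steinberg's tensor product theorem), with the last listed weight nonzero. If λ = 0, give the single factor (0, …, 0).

((6, 5, 0, 4),)

Converting to the ω-basis (c_i = row i of M dotted with v = (-116, 7, 47, -3)):
  c_1 = -6*-116 + -27*7 + -9*47 + 26*-3 = 6
  c_2 = -4*-116 + -18*7 + -6*47 + 17*-3 = 5
  c_3 = -8*-116 + -37*7 + -12*47 + 35*-3 = 0
  c_4 = 11*-116 + 49*7 + 17*47 + -46*-3 = 4
Base-7 expansion of each c_i:
  c_1 = 6 = 6·7^0
  c_2 = 5 = 5·7^0
  c_3 = 0
  c_4 = 4 = 4·7^0
λ_0 = (6, 5, 0, 4)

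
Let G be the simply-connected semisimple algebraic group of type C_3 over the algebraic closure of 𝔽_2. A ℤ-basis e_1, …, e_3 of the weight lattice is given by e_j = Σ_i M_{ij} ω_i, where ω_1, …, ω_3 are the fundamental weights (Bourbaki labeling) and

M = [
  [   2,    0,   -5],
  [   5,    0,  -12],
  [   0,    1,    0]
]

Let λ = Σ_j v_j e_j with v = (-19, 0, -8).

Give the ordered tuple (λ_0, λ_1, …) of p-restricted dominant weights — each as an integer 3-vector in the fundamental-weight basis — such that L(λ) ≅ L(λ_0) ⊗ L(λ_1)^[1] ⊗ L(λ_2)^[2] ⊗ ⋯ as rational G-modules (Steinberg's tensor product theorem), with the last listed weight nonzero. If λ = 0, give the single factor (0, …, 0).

((0, 1, 0), (1, 0, 0))

Converting to the ω-basis (c_i = row i of M dotted with v = (-19, 0, -8)):
  c_1 = 2*-19 + 0*0 + -5*-8 = 2
  c_2 = 5*-19 + 0*0 + -12*-8 = 1
  c_3 = 0*-19 + 1*0 + 0*-8 = 0
Writing each c_i in base p = 2:
  c_1 = 2 = 0·2^0 + 1·2^1
  c_2 = 1 = 1·2^0
  c_3 = 0
Factor λ_0 = (0, 1, 0)
Factor λ_1 = (1, 0, 0)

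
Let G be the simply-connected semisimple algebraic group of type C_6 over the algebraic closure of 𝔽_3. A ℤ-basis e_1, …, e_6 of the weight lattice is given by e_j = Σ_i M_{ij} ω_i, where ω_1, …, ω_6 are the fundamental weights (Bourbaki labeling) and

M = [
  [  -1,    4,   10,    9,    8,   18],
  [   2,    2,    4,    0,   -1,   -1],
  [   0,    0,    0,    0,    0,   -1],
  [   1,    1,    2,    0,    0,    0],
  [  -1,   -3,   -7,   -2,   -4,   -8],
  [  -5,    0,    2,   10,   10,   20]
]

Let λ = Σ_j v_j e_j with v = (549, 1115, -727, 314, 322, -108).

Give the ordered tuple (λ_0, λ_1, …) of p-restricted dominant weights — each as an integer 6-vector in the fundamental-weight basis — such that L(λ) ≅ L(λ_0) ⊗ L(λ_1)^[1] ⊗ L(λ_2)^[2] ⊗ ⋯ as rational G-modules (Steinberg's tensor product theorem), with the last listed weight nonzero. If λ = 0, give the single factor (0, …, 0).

((0, 2, 0, 0, 2, 1), (0, 2, 0, 1, 2, 0), (2, 1, 0, 2, 0, 0), (0, 1, 1, 1, 2, 0), (1, 2, 1, 2, 1, 0))

ω-coordinates c = M·v, v = (549, 1115, -727, 314, 322, -108):
  c_1 = -1*549 + 4*1115 + 10*-727 + 9*314 + 8*322 + 18*-108 = 99
  c_2 = 2*549 + 2*1115 + 4*-727 + 0*314 + -1*322 + -1*-108 = 206
  c_3 = 0*549 + 0*1115 + 0*-727 + 0*314 + 0*322 + -1*-108 = 108
  c_4 = 1*549 + 1*1115 + 2*-727 + 0*314 + 0*322 + 0*-108 = 210
  c_5 = -1*549 + -3*1115 + -7*-727 + -2*314 + -4*322 + -8*-108 = 143
  c_6 = -5*549 + 0*1115 + 2*-727 + 10*314 + 10*322 + 20*-108 = 1
Expand coordinatewise in base 3:
  c_1 = 99 = 0·3^0 + 0·3^1 + 2·3^2 + 0·3^3 + 1·3^4
  c_2 = 206 = 2·3^0 + 2·3^1 + 1·3^2 + 1·3^3 + 2·3^4
  c_3 = 108 = 0·3^0 + 0·3^1 + 0·3^2 + 1·3^3 + 1·3^4
  c_4 = 210 = 0·3^0 + 1·3^1 + 2·3^2 + 1·3^3 + 2·3^4
  c_5 = 143 = 2·3^0 + 2·3^1 + 0·3^2 + 2·3^3 + 1·3^4
  c_6 = 1 = 1·3^0
λ_0 = (0, 2, 0, 0, 2, 1)
λ_1 = (0, 2, 0, 1, 2, 0)
λ_2 = (2, 1, 0, 2, 0, 0)
λ_3 = (0, 1, 1, 1, 2, 0)
λ_4 = (1, 2, 1, 2, 1, 0)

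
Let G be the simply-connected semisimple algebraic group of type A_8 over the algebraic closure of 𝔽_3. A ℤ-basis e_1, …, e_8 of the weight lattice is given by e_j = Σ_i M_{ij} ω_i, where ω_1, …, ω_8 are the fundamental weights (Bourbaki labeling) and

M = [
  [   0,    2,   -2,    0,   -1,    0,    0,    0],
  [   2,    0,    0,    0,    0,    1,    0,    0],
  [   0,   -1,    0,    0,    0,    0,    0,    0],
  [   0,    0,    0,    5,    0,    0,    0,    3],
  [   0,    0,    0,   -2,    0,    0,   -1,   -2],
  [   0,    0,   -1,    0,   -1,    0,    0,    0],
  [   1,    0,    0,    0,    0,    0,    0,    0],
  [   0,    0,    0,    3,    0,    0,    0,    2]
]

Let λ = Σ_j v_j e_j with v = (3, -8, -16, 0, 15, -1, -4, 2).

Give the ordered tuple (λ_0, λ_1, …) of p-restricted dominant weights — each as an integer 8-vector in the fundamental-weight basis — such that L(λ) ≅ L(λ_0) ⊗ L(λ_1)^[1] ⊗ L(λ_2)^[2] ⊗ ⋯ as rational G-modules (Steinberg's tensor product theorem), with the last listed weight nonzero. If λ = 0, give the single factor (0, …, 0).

ω-coordinates c = M·v, v = (3, -8, -16, 0, 15, -1, -4, 2):
  c_1 = (0)·(3) + (2)·(-8) + (-2)·(-16) + (0)·(0) + (-1)·(15) + (0)·(-1) + (0)·(-4) + (0)·(2) = 1
  c_2 = (2)·(3) + (0)·(-8) + (0)·(-16) + (0)·(0) + (0)·(15) + (1)·(-1) + (0)·(-4) + (0)·(2) = 5
  c_3 = (0)·(3) + (-1)·(-8) + (0)·(-16) + (0)·(0) + (0)·(15) + (0)·(-1) + (0)·(-4) + (0)·(2) = 8
  c_4 = (0)·(3) + (0)·(-8) + (0)·(-16) + (5)·(0) + (0)·(15) + (0)·(-1) + (0)·(-4) + (3)·(2) = 6
  c_5 = (0)·(3) + (0)·(-8) + (0)·(-16) + (-2)·(0) + (0)·(15) + (0)·(-1) + (-1)·(-4) + (-2)·(2) = 0
  c_6 = (0)·(3) + (0)·(-8) + (-1)·(-16) + (0)·(0) + (-1)·(15) + (0)·(-1) + (0)·(-4) + (0)·(2) = 1
  c_7 = (1)·(3) + (0)·(-8) + (0)·(-16) + (0)·(0) + (0)·(15) + (0)·(-1) + (0)·(-4) + (0)·(2) = 3
  c_8 = (0)·(3) + (0)·(-8) + (0)·(-16) + (3)·(0) + (0)·(15) + (0)·(-1) + (0)·(-4) + (2)·(2) = 4
Base-3 expansion of each c_i:
  c_1 = 1 = 1·3^0
  c_2 = 5 = 2·3^0 + 1·3^1
  c_3 = 8 = 2·3^0 + 2·3^1
  c_4 = 6 = 0·3^0 + 2·3^1
  c_5 = 0
  c_6 = 1 = 1·3^0
  c_7 = 3 = 0·3^0 + 1·3^1
  c_8 = 4 = 1·3^0 + 1·3^1
λ_0 = (1, 2, 2, 0, 0, 1, 0, 1)
λ_1 = (0, 1, 2, 2, 0, 0, 1, 1)

((1, 2, 2, 0, 0, 1, 0, 1), (0, 1, 2, 2, 0, 0, 1, 1))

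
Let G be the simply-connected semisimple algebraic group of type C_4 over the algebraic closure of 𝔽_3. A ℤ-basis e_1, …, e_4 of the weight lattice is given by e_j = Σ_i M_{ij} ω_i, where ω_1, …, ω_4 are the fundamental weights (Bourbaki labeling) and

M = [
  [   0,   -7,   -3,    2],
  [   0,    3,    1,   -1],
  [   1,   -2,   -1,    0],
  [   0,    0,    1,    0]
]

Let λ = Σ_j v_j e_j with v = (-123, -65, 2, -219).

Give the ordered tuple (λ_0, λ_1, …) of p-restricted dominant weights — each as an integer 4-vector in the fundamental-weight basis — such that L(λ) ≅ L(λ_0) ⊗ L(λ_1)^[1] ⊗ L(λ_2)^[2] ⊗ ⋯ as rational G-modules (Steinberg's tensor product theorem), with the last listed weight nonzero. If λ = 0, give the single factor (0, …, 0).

((2, 2, 2, 2), (0, 2, 1, 0), (1, 2, 0, 0))

In the fundamental-weight basis, λ has coordinates c = M·v (v = (-123, -65, 2, -219)):
  c_1 = (0)·(-123) + (-7)·(-65) + (-3)·(2) + (2)·(-219) = 11
  c_2 = (0)·(-123) + (3)·(-65) + (1)·(2) + (-1)·(-219) = 26
  c_3 = (1)·(-123) + (-2)·(-65) + (-1)·(2) + (0)·(-219) = 5
  c_4 = (0)·(-123) + (0)·(-65) + (1)·(2) + (0)·(-219) = 2
p = 3; digits c_i = Σ_j d_{ij}·3^j, 0 ≤ d_{ij} < 3:
  c_1 = 11 = 2·3^0 + 0·3^1 + 1·3^2
  c_2 = 26 = 2·3^0 + 2·3^1 + 2·3^2
  c_3 = 5 = 2·3^0 + 1·3^1
  c_4 = 2 = 2·3^0
Factor λ_0 = (2, 2, 2, 2)
Factor λ_1 = (0, 2, 1, 0)
Factor λ_2 = (1, 2, 0, 0)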